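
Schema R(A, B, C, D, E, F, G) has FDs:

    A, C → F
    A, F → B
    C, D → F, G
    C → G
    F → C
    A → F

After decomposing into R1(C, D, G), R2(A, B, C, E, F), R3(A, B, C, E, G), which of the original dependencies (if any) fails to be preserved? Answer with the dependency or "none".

C, D → F, G

Check C, D → F, G: no single fragment contains all of {C, D, F, G}, and the restricted closure of {C, D} across the fragments never reaches {F, G}.
A, C → F is preserved.
A, F → B is preserved.
C → G is preserved.
F → C is preserved.
A → F is preserved.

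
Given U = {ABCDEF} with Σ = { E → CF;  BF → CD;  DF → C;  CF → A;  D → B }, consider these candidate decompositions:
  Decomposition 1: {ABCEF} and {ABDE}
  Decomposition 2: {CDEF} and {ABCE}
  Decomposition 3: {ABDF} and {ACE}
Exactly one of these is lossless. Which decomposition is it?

Decomposition 1

Decomposition 1: common = {ABE}, closure = {ABCDEF} → lossless.
Decomposition 2: common = {CE}, closure = {ACEF} → lossy.
Decomposition 3: common = {A}, closure = {A} → lossy.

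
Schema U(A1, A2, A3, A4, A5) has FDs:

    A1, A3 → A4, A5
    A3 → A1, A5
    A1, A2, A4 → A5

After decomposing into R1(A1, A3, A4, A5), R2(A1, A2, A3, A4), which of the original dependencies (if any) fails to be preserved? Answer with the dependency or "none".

Check A1, A2, A4 → A5: no single fragment contains all of {A1, A2, A4, A5}, and the restricted closure of {A1, A2, A4} across the fragments never reaches {A5}.
A1, A3 → A4, A5 is preserved.
A3 → A1, A5 is preserved.

A1, A2, A4 → A5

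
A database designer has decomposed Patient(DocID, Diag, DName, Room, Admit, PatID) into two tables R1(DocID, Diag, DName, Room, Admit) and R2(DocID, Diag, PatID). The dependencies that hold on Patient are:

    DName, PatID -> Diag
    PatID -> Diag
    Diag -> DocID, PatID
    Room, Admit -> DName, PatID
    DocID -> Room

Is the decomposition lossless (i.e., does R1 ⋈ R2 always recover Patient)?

Common attributes: R1 ∩ R2 = {DocID, Diag}.
Closure of {DocID, Diag}: Diag → DocID, PatID applies, adding PatID; DocID → Room applies, adding Room. So (DocID, Diag)⁺ = {DocID, Diag, Room, PatID}.
This closure contains every attribute of R2, so R1 ∩ R2 → R2. The join is lossless.

Yes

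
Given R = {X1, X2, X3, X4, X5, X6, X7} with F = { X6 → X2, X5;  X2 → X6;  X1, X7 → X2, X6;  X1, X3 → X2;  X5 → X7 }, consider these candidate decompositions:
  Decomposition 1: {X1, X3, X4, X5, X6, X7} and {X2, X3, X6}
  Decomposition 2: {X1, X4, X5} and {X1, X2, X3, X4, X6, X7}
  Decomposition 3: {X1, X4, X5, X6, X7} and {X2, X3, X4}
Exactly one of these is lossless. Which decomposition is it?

Decomposition 1

Decomposition 1: common = {X3, X6}, closure = {X2, X3, X5, X6, X7} → lossless.
Decomposition 2: common = {X1, X4}, closure = {X1, X4} → lossy.
Decomposition 3: common = {X4}, closure = {X4} → lossy.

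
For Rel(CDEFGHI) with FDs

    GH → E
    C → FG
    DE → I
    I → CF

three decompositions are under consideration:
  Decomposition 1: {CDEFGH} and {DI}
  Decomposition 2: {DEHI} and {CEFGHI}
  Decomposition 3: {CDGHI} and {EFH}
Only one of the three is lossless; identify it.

Decomposition 1: common = {D}, closure = {D} → lossy.
Decomposition 2: common = {EHI}, closure = {CEFGHI} → lossless.
Decomposition 3: common = {H}, closure = {H} → lossy.

Decomposition 2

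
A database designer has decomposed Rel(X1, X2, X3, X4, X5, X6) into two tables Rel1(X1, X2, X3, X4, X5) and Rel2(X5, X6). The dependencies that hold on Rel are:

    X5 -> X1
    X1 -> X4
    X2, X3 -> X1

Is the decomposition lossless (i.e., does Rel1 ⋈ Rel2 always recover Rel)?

No

Common attributes: Rel1 ∩ Rel2 = {X5}.
Closure of {X5}: X5 → X1 applies, adding X1; X1 → X4 applies, adding X4. So (X5)⁺ = {X1, X4, X5}.
The closure contains neither all of Rel1 = {X1, X2, X3, X4, X5} nor all of Rel2 = {X5, X6}, so the common attributes are not a superkey of either fragment. The join is lossy.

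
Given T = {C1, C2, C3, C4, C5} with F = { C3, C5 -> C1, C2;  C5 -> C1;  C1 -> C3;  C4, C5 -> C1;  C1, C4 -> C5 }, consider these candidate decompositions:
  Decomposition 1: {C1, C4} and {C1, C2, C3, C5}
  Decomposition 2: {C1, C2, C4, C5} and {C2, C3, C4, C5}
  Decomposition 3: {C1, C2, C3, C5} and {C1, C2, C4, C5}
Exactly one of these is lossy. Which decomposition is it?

Decomposition 1

Decomposition 1: common = {C1}, closure = {C1, C3} → lossy.
Decomposition 2: common = {C2, C4, C5}, closure = {C1, C2, C3, C4, C5} → lossless.
Decomposition 3: common = {C1, C2, C5}, closure = {C1, C2, C3, C5} → lossless.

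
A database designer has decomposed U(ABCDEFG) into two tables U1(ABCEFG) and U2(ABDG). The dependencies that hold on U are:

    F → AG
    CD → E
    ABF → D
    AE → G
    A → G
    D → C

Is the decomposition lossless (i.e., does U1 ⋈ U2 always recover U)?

Common attributes: U1 ∩ U2 = {ABG}.
No dependency enlarges {ABG}, so (ABG)⁺ = {ABG}.
The closure contains neither all of U1 = {ABCEFG} nor all of U2 = {ABDG}, so the common attributes are not a superkey of either fragment. The join is lossy.

No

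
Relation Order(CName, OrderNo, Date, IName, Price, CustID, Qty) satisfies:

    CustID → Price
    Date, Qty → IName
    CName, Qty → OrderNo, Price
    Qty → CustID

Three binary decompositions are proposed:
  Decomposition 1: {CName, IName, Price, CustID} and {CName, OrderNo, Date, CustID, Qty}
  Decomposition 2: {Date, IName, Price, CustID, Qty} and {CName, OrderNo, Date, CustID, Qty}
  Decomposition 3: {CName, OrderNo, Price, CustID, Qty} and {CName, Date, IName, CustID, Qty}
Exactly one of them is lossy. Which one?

Decomposition 1: common = {CName, CustID}, closure = {CName, Price, CustID} → lossy.
Decomposition 2: common = {Date, CustID, Qty}, closure = {Date, IName, Price, CustID, Qty} → lossless.
Decomposition 3: common = {CName, CustID, Qty}, closure = {CName, OrderNo, Price, CustID, Qty} → lossless.

Decomposition 1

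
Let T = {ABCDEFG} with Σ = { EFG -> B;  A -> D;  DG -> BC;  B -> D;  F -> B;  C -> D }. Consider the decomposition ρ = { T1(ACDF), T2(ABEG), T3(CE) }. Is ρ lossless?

No

Chase test. Columns are ABCDEFG; row i has aⱼ where attribute j ∈ Ti, else bᵢⱼ.
Initial tableau (one row per fragment):
  row 1: a1 b12 a3 a4 b15 a6 b17
  row 2: a1 a2 b23 b24 a5 b26 a7
  row 3: b31 b32 a3 b34 a5 b36 b37
Rows 1 and 2 agree on A; apply A→D and equate their D entries.
Rows 1 and 3 agree on C; apply C→D and equate their D entries.
No row becomes fully distinguished — the join is lossy.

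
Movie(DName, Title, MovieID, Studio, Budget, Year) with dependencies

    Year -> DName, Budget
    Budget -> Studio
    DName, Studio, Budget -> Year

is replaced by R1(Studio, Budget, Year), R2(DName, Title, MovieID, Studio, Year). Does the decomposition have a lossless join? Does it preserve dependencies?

Lossless test: (Studio, Year)⁺ = {DName, Studio, Budget, Year}, which contains all of one fragment — lossless.
Dependency preservation: the restricted closure of {DName, Studio, Budget} across the fragments never reaches {Year}, so DName, Studio, Budget → Year cannot be enforced without a join — not preserved.

lossless but not dependency-preserving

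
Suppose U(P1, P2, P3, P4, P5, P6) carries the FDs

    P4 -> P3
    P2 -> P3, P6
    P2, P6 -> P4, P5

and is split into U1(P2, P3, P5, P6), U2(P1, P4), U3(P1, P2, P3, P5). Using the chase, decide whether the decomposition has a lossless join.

Chase test. Columns are P1, P2, P3, P4, P5, P6; row i has aⱼ where attribute j ∈ Ui, else bᵢⱼ.
Initial tableau (one row per fragment):
  row 1: b11 a2 a3 b14 a5 a6
  row 2: a1 b22 b23 a4 b25 b26
  row 3: a1 a2 a3 b34 a5 b36
Rows 1 and 3 agree on P2; apply P2→P3, P6 and equate their P3, P6 entries.
Rows 1 and 3 agree on P2, P6; apply P2, P6→P4, P5 and equate their P4, P5 entries.
No row becomes fully distinguished — the join is lossy.

No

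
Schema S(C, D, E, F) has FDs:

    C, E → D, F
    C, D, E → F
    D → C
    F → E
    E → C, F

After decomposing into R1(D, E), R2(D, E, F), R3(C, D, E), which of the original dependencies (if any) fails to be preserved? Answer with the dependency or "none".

none

C, E → D, F: restricted closure across fragments reaches D, F.
C, D, E → F: restricted closure across fragments reaches F.
D → C lies within R3.
F → E lies within R2.
E → C, F: restricted closure across fragments reaches C, F.
Every dependency is enforceable on the fragments, so the decomposition is dependency-preserving.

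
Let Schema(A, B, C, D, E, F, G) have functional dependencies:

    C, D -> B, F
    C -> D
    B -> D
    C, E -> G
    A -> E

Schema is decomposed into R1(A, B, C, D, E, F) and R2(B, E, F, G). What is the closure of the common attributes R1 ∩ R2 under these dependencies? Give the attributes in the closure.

B, D, E, F

R1 ∩ R2 = {B, E, F}.
B → D applies, adding D
Closure: {B, D, E, F}.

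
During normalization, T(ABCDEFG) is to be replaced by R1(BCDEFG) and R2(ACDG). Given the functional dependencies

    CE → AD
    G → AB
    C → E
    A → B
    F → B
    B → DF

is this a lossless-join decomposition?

Yes

Common attributes: R1 ∩ R2 = {CDG}.
Closure of {CDG}: G → AB applies, adding AB; C → E applies, adding E; B → DF applies, adding F. So (CDG)⁺ = {ABCDEFG}.
This closure contains every attribute of R1, so R1 ∩ R2 → R1. The join is lossless.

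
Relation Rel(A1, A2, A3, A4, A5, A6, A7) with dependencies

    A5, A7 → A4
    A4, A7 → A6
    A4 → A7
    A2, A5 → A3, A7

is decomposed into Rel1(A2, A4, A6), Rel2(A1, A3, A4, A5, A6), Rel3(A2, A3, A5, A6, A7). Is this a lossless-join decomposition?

No

Chase test. Columns are A1, A2, A3, A4, A5, A6, A7; row i has aⱼ where attribute j ∈ Reli, else bᵢⱼ.
Initial tableau (one row per fragment):
  row 1: b11 a2 b13 a4 b15 a6 b17
  row 2: a1 b22 a3 a4 a5 a6 b27
  row 3: b31 a2 a3 b34 a5 a6 a7
Rows 1 and 2 agree on A4; apply A4→A7 and equate their A7 entries.
No row becomes fully distinguished — the join is lossy.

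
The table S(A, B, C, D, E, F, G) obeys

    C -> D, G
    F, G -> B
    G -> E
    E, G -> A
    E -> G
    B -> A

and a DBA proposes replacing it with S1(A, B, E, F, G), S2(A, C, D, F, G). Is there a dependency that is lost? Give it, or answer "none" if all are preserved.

none

C → D, G lies within S2.
F, G → B lies within S1.
G → E lies within S1.
E, G → A lies within S1.
E → G lies within S1.
B → A lies within S1.
Every dependency is enforceable on the fragments, so the decomposition is dependency-preserving.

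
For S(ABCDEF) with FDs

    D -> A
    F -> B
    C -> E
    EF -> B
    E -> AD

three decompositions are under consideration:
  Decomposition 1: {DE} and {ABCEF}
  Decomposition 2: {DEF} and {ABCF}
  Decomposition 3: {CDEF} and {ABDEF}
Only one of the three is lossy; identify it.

Decomposition 2

Decomposition 1: common = {E}, closure = {ADE} → lossless.
Decomposition 2: common = {F}, closure = {BF} → lossy.
Decomposition 3: common = {DEF}, closure = {ABDEF} → lossless.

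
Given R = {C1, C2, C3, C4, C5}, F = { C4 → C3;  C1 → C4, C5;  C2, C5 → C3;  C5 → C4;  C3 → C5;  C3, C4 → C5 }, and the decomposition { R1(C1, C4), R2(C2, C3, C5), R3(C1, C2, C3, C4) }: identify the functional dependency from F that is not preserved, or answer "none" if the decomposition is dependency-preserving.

C4 → C3 lies within R3.
C1 → C4, C5: restricted closure across fragments reaches C4, C5.
C2, C5 → C3 lies within R2.
C5 → C4: restricted closure across fragments reaches C4.
C3 → C5 lies within R2.
C3, C4 → C5: restricted closure across fragments reaches C5.
Every dependency is enforceable on the fragments, so the decomposition is dependency-preserving.

none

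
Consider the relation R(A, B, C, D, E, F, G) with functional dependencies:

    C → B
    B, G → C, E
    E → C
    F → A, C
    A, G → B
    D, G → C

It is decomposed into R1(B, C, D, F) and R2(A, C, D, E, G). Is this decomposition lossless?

No

Common attributes: R1 ∩ R2 = {C, D}.
Closure of {C, D}: C → B applies, adding B. So (C, D)⁺ = {B, C, D}.
The closure contains neither all of R1 = {B, C, D, F} nor all of R2 = {A, C, D, E, G}, so the common attributes are not a superkey of either fragment. The join is lossy.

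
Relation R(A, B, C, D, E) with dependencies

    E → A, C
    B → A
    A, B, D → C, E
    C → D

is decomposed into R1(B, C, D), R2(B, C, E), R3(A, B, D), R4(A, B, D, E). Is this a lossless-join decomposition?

Yes

Chase test. Columns are A, B, C, D, E; row i has aⱼ where attribute j ∈ Ri, else bᵢⱼ.
Initial tableau (one row per fragment):
  row 1: b11 a2 a3 a4 b15
  row 2: b21 a2 a3 b24 a5
  row 3: a1 a2 b33 a4 b35
  row 4: a1 a2 b43 a4 a5
Rows 2 and 4 agree on E; apply E→A, C and equate their A, C entries.
Rows 1 and 2 agree on B; apply B→A and equate their A entries.
Rows 1 and 3 agree on A, B, D; apply A, B, D→C, E and equate their C, E entries.
Rows 1 and 4 agree on A, B, D; apply A, B, D→C, E and equate their C, E entries.
Rows 1 and 2 agree on C; apply C→D and equate their D entries.
Row 1 is now all distinguished symbols — the join is lossless.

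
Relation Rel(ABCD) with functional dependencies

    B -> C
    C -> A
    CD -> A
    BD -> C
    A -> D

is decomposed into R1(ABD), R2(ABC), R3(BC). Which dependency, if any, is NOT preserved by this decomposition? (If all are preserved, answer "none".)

none

B → C lies within R2.
C → A lies within R2.
CD → A: restricted closure across fragments reaches A.
BD → C: restricted closure across fragments reaches C.
A → D lies within R1.
Every dependency is enforceable on the fragments, so the decomposition is dependency-preserving.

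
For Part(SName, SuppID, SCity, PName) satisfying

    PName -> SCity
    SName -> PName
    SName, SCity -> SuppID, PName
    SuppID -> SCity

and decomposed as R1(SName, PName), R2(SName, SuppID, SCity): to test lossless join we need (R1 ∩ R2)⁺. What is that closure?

R1 ∩ R2 = {SName}.
SName → PName applies, adding PName
PName → SCity applies, adding SCity
SName, SCity → SuppID, PName applies, adding SuppID
Closure: {SName, SuppID, SCity, PName}.

SName, SuppID, SCity, PName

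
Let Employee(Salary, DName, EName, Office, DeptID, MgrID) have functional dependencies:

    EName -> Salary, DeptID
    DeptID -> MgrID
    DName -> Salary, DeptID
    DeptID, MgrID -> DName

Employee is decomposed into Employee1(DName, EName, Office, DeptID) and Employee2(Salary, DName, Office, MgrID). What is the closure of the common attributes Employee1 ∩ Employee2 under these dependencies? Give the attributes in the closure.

Salary, DName, Office, DeptID, MgrID

Employee1 ∩ Employee2 = {DName, Office}.
DName → Salary, DeptID applies, adding Salary, DeptID
DeptID → MgrID applies, adding MgrID
Closure: {Salary, DName, Office, DeptID, MgrID}.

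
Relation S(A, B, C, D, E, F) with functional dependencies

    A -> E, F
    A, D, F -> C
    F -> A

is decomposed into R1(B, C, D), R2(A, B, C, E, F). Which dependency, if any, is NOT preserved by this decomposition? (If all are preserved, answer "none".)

A, D, F -> C

Check A, D, F → C: no single fragment contains all of {A, C, D, F}, and the restricted closure of {A, D, F} across the fragments never reaches {C}.
A → E, F is preserved.
F → A is preserved.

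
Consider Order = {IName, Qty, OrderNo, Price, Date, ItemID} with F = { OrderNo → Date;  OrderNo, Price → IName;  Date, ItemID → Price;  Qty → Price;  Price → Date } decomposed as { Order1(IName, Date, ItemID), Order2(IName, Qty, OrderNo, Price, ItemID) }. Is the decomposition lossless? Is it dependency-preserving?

Lossless test: (IName, ItemID)⁺ = {IName, ItemID}, which is a superkey of neither fragment — lossy.
Dependency preservation: the restricted closure of {OrderNo} across the fragments never reaches {Date}, so OrderNo → Date cannot be enforced without a join — not preserved.

lossy and not dependency-preserving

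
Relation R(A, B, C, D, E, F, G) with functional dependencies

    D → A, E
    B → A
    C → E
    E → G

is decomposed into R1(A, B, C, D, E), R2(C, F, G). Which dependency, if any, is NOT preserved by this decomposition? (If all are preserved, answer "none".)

Check E → G: no single fragment contains all of {E, G}, and the restricted closure of {E} across the fragments never reaches {G}.
D → A, E is preserved.
B → A is preserved.
C → E is preserved.

E → G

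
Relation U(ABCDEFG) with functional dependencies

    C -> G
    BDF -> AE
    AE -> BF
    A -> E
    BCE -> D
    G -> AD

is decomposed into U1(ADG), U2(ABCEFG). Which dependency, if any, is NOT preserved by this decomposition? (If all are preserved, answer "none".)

BDF -> AE

Check BDF → AE: no single fragment contains all of {ABDEF}, and the restricted closure of {BDF} across the fragments never reaches {AE}.
C → G is preserved.
AE → BF is preserved.
A → E is preserved.
BCE → D is preserved.
G → AD is preserved.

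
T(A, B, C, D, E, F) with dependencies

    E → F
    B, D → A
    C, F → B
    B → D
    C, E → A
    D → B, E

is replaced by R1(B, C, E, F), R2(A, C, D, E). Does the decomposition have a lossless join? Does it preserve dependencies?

Lossless test: (C, E)⁺ = {A, B, C, D, E, F}, which contains all of one fragment — lossless.
Dependency preservation: the restricted closure of {B} across the fragments never reaches {D}, so B → D cannot be enforced without a join — not preserved.

lossless but not dependency-preserving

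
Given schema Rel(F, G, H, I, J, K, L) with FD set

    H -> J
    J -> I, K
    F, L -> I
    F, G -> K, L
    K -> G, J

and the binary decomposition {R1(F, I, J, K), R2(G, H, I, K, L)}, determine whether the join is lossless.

No

Common attributes: R1 ∩ R2 = {I, K}.
Closure of {I, K}: K → G, J applies, adding G, J. So (I, K)⁺ = {G, I, J, K}.
The closure contains neither all of R1 = {F, I, J, K} nor all of R2 = {G, H, I, K, L}, so the common attributes are not a superkey of either fragment. The join is lossy.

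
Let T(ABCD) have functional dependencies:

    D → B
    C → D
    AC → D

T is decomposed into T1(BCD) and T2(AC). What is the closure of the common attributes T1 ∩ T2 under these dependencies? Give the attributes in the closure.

T1 ∩ T2 = {C}.
C → D applies, adding D
D → B applies, adding B
Closure: {BCD}.

BCD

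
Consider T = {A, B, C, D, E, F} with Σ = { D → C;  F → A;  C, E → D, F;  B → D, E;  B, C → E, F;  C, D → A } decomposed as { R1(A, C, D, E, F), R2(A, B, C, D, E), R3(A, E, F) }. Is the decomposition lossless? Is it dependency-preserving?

lossless and dependency-preserving

Lossless test (chase): Rows 1 and 2 agree on C, E; apply C, E→D, F and equate their D, F entries. Row 2 is now all distinguished symbols — the join is lossless.
Dependency preservation: B, C → E, F is not contained in any single fragment, but the restricted closure of its left-hand side across the fragments still reaches the right-hand side; the remaining FDs each lie inside some fragment. All dependencies are preserved.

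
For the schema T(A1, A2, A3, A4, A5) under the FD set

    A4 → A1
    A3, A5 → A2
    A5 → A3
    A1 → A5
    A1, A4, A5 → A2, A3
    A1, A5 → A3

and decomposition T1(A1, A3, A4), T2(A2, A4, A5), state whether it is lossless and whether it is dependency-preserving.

lossless but not dependency-preserving

Lossless test: (A4)⁺ = {A1, A2, A3, A4, A5}, which contains all of one fragment — lossless.
Dependency preservation: the restricted closure of {A5} across the fragments never reaches {A3}, so A5 → A3 cannot be enforced without a join — not preserved.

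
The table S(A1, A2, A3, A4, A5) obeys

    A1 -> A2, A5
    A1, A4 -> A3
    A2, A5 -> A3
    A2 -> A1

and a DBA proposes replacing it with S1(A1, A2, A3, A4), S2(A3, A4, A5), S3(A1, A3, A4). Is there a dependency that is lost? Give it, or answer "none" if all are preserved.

A1 -> A2, A5

Check A1 → A2, A5: no single fragment contains all of {A1, A2, A5}, and the restricted closure of {A1} across the fragments never reaches {A2, A5}.
A1, A4 → A3 is preserved.
A2, A5 → A3 is preserved.
A2 → A1 is preserved.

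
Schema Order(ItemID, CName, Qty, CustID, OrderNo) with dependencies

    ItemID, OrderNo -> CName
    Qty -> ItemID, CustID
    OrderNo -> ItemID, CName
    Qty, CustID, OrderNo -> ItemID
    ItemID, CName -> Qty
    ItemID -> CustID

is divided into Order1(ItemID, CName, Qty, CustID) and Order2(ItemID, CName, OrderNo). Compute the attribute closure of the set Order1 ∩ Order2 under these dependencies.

Order1 ∩ Order2 = {ItemID, CName}.
ItemID, CName → Qty applies, adding Qty
ItemID → CustID applies, adding CustID
Closure: {ItemID, CName, Qty, CustID}.

ItemID, CName, Qty, CustID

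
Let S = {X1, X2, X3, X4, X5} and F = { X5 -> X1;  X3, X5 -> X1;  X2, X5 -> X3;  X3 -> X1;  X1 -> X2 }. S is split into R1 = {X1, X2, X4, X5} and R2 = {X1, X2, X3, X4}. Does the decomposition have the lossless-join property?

No

Common attributes: R1 ∩ R2 = {X1, X2, X4}.
No dependency enlarges {X1, X2, X4}, so (X1, X2, X4)⁺ = {X1, X2, X4}.
The closure contains neither all of R1 = {X1, X2, X4, X5} nor all of R2 = {X1, X2, X3, X4}, so the common attributes are not a superkey of either fragment. The join is lossy.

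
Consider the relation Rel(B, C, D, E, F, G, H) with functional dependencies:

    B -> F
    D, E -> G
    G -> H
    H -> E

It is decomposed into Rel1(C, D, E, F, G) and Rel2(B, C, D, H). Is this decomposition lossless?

No

Common attributes: Rel1 ∩ Rel2 = {C, D}.
No dependency enlarges {C, D}, so (C, D)⁺ = {C, D}.
The closure contains neither all of Rel1 = {C, D, E, F, G} nor all of Rel2 = {B, C, D, H}, so the common attributes are not a superkey of either fragment. The join is lossy.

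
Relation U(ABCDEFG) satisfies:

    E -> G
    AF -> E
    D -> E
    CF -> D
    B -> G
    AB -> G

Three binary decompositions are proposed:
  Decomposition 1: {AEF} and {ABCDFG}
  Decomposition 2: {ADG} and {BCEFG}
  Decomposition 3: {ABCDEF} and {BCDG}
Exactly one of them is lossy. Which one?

Decomposition 1: common = {AF}, closure = {AEFG} → lossless.
Decomposition 2: common = {G}, closure = {G} → lossy.
Decomposition 3: common = {BCD}, closure = {BCDEG} → lossless.

Decomposition 2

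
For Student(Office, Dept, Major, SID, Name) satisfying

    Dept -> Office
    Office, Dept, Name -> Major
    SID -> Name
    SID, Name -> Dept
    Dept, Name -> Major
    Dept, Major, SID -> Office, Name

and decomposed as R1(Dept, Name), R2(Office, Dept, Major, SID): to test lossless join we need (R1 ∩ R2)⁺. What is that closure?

R1 ∩ R2 = {Dept}.
Dept → Office applies, adding Office
Closure: {Office, Dept}.

Office, Dept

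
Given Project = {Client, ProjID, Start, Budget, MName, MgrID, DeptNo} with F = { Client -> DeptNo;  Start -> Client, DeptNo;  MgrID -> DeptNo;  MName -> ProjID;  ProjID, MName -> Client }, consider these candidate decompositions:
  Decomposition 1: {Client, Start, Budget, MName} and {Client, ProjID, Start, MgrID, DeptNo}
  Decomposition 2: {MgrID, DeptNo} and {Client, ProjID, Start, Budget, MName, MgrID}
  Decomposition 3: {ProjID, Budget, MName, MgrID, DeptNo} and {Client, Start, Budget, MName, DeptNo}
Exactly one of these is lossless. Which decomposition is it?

Decomposition 1: common = {Client, Start}, closure = {Client, Start, DeptNo} → lossy.
Decomposition 2: common = {MgrID}, closure = {MgrID, DeptNo} → lossless.
Decomposition 3: common = {Budget, MName, DeptNo}, closure = {Client, ProjID, Budget, MName, DeptNo} → lossy.

Decomposition 2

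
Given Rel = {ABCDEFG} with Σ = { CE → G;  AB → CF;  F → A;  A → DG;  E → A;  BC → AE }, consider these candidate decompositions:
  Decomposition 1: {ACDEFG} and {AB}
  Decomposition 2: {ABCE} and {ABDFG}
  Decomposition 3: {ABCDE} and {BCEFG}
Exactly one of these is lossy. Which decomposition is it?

Decomposition 1: common = {A}, closure = {ADG} → lossy.
Decomposition 2: common = {AB}, closure = {ABCDEFG} → lossless.
Decomposition 3: common = {BCE}, closure = {ABCDEFG} → lossless.

Decomposition 1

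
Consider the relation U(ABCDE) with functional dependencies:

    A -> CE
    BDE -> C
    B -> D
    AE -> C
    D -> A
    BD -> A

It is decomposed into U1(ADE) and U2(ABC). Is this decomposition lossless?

No

Common attributes: U1 ∩ U2 = {A}.
Closure of {A}: A → CE applies, adding CE. So (A)⁺ = {ACE}.
The closure contains neither all of U1 = {ADE} nor all of U2 = {ABC}, so the common attributes are not a superkey of either fragment. The join is lossy.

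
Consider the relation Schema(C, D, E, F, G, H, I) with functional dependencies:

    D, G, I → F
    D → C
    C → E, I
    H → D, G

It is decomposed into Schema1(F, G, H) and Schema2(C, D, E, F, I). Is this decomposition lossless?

No

Common attributes: Schema1 ∩ Schema2 = {F}.
No dependency enlarges {F}, so (F)⁺ = {F}.
The closure contains neither all of Schema1 = {F, G, H} nor all of Schema2 = {C, D, E, F, I}, so the common attributes are not a superkey of either fragment. The join is lossy.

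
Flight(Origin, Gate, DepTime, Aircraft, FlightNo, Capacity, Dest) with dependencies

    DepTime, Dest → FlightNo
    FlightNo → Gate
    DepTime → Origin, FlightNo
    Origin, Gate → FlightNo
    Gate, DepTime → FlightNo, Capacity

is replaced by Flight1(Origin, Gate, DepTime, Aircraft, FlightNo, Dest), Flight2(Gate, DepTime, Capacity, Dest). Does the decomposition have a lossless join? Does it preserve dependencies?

Lossless test: (Gate, DepTime, Dest)⁺ = {Origin, Gate, DepTime, FlightNo, Capacity, Dest}, which contains all of one fragment — lossless.
Dependency preservation: Gate, DepTime → FlightNo, Capacity is not contained in any single fragment, but the restricted closure of its left-hand side across the fragments still reaches the right-hand side; the remaining FDs each lie inside some fragment. All dependencies are preserved.

lossless and dependency-preserving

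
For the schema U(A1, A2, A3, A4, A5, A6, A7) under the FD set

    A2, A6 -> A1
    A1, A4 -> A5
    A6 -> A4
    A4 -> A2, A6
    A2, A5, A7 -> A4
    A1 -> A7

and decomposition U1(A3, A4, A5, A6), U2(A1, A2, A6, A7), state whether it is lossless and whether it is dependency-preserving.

lossless but not dependency-preserving

Lossless test: (A6)⁺ = {A1, A2, A4, A5, A6, A7}, which contains all of one fragment — lossless.
Dependency preservation: the restricted closure of {A2, A5, A7} across the fragments never reaches {A4}, so A2, A5, A7 → A4 cannot be enforced without a join — not preserved.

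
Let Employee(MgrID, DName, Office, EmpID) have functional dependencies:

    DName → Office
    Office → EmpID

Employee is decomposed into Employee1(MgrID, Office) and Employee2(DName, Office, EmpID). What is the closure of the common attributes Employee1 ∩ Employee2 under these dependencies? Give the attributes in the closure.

Office, EmpID

Employee1 ∩ Employee2 = {Office}.
Office → EmpID applies, adding EmpID
Closure: {Office, EmpID}.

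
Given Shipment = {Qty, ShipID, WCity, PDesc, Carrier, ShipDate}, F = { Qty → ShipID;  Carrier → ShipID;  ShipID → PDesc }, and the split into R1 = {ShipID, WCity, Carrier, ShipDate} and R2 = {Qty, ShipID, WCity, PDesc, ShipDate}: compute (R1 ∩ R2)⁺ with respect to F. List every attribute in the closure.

ShipID, WCity, PDesc, ShipDate

R1 ∩ R2 = {ShipID, WCity, ShipDate}.
ShipID → PDesc applies, adding PDesc
Closure: {ShipID, WCity, PDesc, ShipDate}.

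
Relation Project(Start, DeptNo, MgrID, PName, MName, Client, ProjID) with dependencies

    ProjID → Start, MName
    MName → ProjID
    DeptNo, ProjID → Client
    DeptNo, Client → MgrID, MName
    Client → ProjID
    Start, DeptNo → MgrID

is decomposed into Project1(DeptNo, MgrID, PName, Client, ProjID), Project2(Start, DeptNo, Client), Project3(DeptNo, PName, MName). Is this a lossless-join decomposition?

Chase test. Columns are Start, DeptNo, MgrID, PName, MName, Client, ProjID; row i has aⱼ where attribute j ∈ Projecti, else bᵢⱼ.
Initial tableau (one row per fragment):
  row 1: b11 a2 a3 a4 b15 a6 a7
  row 2: a1 a2 b23 b24 b25 a6 b27
  row 3: b31 a2 b33 a4 a5 b36 b37
Rows 1 and 2 agree on DeptNo, Client; apply DeptNo, Client→MgrID, MName and equate their MgrID, MName entries.
Rows 1 and 2 agree on Client; apply Client→ProjID and equate their ProjID entries.
Rows 1 and 2 agree on ProjID; apply ProjID→Start, MName and equate their Start, MName entries.
No row becomes fully distinguished — the join is lossy.

No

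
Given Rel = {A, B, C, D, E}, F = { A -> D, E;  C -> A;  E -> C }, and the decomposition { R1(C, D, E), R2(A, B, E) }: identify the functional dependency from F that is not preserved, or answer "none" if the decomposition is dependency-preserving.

A → D, E: restricted closure across fragments reaches D, E.
C → A: restricted closure across fragments reaches A.
E → C lies within R1.
Every dependency is enforceable on the fragments, so the decomposition is dependency-preserving.

none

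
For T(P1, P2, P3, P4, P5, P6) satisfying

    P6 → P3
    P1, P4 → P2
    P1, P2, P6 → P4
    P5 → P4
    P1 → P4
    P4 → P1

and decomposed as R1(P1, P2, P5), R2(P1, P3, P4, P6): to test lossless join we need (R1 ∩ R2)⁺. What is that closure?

R1 ∩ R2 = {P1}.
P1 → P4 applies, adding P4
P1, P4 → P2 applies, adding P2
Closure: {P1, P2, P4}.

P1, P2, P4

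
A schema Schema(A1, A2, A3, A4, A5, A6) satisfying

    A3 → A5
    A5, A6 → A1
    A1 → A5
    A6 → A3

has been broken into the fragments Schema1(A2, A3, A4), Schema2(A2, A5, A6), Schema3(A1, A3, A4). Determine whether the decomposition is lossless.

Chase test. Columns are A1, A2, A3, A4, A5, A6; row i has aⱼ where attribute j ∈ Schemai, else bᵢⱼ.
Initial tableau (one row per fragment):
  row 1: b11 a2 a3 a4 b15 b16
  row 2: b21 a2 b23 b24 a5 a6
  row 3: a1 b32 a3 a4 b35 b36
Rows 1 and 3 agree on A3; apply A3→A5 and equate their A5 entries.
No row becomes fully distinguished — the join is lossy.

No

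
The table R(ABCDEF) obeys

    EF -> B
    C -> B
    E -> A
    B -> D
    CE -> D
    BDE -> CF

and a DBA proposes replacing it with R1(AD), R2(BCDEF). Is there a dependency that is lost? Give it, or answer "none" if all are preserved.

Check E → A: no single fragment contains all of {AE}, and the restricted closure of {E} across the fragments never reaches {A}.
EF → B is preserved.
C → B is preserved.
B → D is preserved.
CE → D is preserved.
BDE → CF is preserved.

E -> A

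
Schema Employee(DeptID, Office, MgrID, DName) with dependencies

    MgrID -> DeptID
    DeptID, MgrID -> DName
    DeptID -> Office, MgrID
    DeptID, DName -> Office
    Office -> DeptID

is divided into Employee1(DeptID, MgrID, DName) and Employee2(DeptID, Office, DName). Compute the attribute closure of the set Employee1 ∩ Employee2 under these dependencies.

Employee1 ∩ Employee2 = {DeptID, DName}.
DeptID → Office, MgrID applies, adding Office, MgrID
Closure: {DeptID, Office, MgrID, DName}.

DeptID, Office, MgrID, DName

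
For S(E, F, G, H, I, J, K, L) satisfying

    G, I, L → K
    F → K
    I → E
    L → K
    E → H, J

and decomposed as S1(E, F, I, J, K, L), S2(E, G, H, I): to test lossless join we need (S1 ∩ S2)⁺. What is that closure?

S1 ∩ S2 = {E, I}.
E → H, J applies, adding H, J
Closure: {E, H, I, J}.

E, H, I, J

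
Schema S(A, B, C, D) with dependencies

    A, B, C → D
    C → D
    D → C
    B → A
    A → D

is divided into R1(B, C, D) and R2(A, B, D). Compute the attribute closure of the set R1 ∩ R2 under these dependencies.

A, B, C, D

R1 ∩ R2 = {B, D}.
D → C applies, adding C
B → A applies, adding A
Closure: {A, B, C, D}.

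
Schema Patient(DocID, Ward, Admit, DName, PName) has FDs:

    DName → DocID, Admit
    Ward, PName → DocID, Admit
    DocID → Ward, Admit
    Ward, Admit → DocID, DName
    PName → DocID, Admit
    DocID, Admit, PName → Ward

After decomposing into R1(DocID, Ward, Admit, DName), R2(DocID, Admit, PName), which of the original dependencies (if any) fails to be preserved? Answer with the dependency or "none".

none

DName → DocID, Admit lies within R1.
Ward, PName → DocID, Admit: restricted closure across fragments reaches DocID, Admit.
DocID → Ward, Admit lies within R1.
Ward, Admit → DocID, DName lies within R1.
PName → DocID, Admit lies within R2.
DocID, Admit, PName → Ward: restricted closure across fragments reaches Ward.
Every dependency is enforceable on the fragments, so the decomposition is dependency-preserving.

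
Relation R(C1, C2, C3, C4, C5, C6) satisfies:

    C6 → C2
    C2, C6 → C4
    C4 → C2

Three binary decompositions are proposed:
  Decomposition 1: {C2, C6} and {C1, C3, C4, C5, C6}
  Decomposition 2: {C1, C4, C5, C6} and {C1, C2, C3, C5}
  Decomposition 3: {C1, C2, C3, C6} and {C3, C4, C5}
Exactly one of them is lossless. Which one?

Decomposition 1

Decomposition 1: common = {C6}, closure = {C2, C4, C6} → lossless.
Decomposition 2: common = {C1, C5}, closure = {C1, C5} → lossy.
Decomposition 3: common = {C3}, closure = {C3} → lossy.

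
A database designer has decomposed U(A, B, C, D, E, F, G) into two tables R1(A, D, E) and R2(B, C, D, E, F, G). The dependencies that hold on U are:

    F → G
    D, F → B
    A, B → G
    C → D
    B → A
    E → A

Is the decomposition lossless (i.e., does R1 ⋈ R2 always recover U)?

Yes

Common attributes: R1 ∩ R2 = {D, E}.
Closure of {D, E}: E → A applies, adding A. So (D, E)⁺ = {A, D, E}.
This closure contains every attribute of R1, so R1 ∩ R2 → R1. The join is lossless.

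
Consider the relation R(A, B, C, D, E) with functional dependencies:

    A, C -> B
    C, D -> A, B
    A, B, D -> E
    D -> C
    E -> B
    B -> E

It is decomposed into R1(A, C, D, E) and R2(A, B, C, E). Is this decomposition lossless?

Common attributes: R1 ∩ R2 = {A, C, E}.
Closure of {A, C, E}: A, C → B applies, adding B. So (A, C, E)⁺ = {A, B, C, E}.
This closure contains every attribute of R2, so R1 ∩ R2 → R2. The join is lossless.

Yes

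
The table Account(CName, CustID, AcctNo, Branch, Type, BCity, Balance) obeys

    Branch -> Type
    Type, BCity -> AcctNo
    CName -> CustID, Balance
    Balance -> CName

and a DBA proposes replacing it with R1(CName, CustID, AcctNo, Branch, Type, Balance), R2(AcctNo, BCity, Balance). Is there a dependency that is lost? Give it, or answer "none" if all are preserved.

Type, BCity -> AcctNo

Check Type, BCity → AcctNo: no single fragment contains all of {AcctNo, Type, BCity}, and the restricted closure of {Type, BCity} across the fragments never reaches {AcctNo}.
Branch → Type is preserved.
CName → CustID, Balance is preserved.
Balance → CName is preserved.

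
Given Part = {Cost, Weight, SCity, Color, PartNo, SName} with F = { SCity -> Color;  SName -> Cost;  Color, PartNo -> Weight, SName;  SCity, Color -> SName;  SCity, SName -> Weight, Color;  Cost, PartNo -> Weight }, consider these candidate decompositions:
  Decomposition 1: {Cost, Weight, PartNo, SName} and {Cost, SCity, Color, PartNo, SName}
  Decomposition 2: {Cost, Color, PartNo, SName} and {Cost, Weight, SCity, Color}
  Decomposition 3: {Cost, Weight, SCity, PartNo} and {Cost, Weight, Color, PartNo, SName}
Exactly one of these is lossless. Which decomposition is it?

Decomposition 1: common = {Cost, PartNo, SName}, closure = {Cost, Weight, PartNo, SName} → lossless.
Decomposition 2: common = {Cost, Color}, closure = {Cost, Color} → lossy.
Decomposition 3: common = {Cost, Weight, PartNo}, closure = {Cost, Weight, PartNo} → lossy.

Decomposition 1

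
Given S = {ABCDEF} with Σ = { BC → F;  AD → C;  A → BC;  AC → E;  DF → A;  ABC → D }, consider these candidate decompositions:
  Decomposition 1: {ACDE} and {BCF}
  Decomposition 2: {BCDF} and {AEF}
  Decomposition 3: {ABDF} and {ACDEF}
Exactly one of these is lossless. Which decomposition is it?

Decomposition 1: common = {C}, closure = {C} → lossy.
Decomposition 2: common = {F}, closure = {F} → lossy.
Decomposition 3: common = {ADF}, closure = {ABCDEF} → lossless.

Decomposition 3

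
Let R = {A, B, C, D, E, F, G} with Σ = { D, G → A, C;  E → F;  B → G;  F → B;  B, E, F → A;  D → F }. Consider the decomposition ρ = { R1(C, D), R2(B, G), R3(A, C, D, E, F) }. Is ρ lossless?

No

Chase test. Columns are A, B, C, D, E, F, G; row i has aⱼ where attribute j ∈ Ri, else bᵢⱼ.
Initial tableau (one row per fragment):
  row 1: b11 b12 a3 a4 b15 b16 b17
  row 2: b21 a2 b23 b24 b25 b26 a7
  row 3: a1 b32 a3 a4 a5 a6 b37
Rows 1 and 3 agree on D; apply D→F and equate their F entries.
Rows 1 and 3 agree on F; apply F→B and equate their B entries.
Rows 1 and 3 agree on B; apply B→G and equate their G entries.
Rows 1 and 3 agree on D, G; apply D, G→A, C and equate their A, C entries.
No row becomes fully distinguished — the join is lossy.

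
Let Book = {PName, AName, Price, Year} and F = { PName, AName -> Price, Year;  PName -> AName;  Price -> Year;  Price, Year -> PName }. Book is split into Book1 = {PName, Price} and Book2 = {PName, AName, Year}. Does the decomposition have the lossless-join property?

Yes

Common attributes: Book1 ∩ Book2 = {PName}.
Closure of {PName}: PName → AName applies, adding AName; PName, AName → Price, Year applies, adding Price, Year. So (PName)⁺ = {PName, AName, Price, Year}.
This closure contains every attribute of Book1, so Book1 ∩ Book2 → Book1. The join is lossless.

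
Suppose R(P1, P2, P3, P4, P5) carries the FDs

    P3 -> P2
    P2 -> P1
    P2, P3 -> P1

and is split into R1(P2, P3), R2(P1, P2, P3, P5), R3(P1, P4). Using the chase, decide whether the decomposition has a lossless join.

Chase test. Columns are P1, P2, P3, P4, P5; row i has aⱼ where attribute j ∈ Ri, else bᵢⱼ.
Initial tableau (one row per fragment):
  row 1: b11 a2 a3 b14 b15
  row 2: a1 a2 a3 b24 a5
  row 3: a1 b32 b33 a4 b35
Rows 1 and 2 agree on P2; apply P2→P1 and equate their P1 entries.
No row becomes fully distinguished — the join is lossy.

No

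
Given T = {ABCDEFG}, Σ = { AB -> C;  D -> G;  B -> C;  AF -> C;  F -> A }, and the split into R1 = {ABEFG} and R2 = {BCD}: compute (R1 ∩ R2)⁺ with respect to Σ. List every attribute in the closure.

BC

R1 ∩ R2 = {B}.
B → C applies, adding C
Closure: {BC}.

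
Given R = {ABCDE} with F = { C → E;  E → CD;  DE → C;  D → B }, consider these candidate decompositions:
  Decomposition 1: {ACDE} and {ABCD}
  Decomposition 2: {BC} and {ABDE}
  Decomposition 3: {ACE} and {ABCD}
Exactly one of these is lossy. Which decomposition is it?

Decomposition 1: common = {ACD}, closure = {ABCDE} → lossless.
Decomposition 2: common = {B}, closure = {B} → lossy.
Decomposition 3: common = {AC}, closure = {ABCDE} → lossless.

Decomposition 2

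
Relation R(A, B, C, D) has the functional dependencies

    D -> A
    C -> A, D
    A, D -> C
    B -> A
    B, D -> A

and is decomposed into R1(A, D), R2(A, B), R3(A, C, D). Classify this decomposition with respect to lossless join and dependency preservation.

Lossless test (chase): Rows 1 and 3 agree on A, D; apply A, D→C and equate their C entries. No row becomes fully distinguished — the join is lossy.
Dependency preservation: B, D → A is not contained in any single fragment, but the restricted closure of its left-hand side across the fragments still reaches the right-hand side; the remaining FDs each lie inside some fragment. All dependencies are preserved.

lossy but dependency-preserving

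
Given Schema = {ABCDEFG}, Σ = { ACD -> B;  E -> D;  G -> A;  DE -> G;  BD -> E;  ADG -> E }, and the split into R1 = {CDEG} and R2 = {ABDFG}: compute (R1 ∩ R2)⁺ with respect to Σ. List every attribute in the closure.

R1 ∩ R2 = {DG}.
G → A applies, adding A
ADG → E applies, adding E
Closure: {ADEG}.

ADEG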